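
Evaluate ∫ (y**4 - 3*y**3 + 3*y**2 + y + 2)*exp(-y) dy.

Use integration by parts with u = y**4 - 3*y**3 + 3*y**2 + y + 2, dv = exp(-y) dy, so v = -exp(-y).
Apply parts 4 times (tabular method): alternate signs, differentiate u down to 0, integrate dv up.

(-y**4 - y**3 - 6*y**2 - 13*y - 15)*exp(-y) + C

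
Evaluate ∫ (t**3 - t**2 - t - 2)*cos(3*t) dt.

Use integration by parts with u = t**3 - t**2 - t - 2, dv = cos(3*t) dt, so v = sin(3*t)/3.
Apply parts 3 times (tabular method): alternate signs, differentiate u down to 0, integrate dv up.

t**3*sin(3*t)/3 - t**2*sin(3*t)/3 + t**2*cos(3*t)/3 - 5*t*sin(3*t)/9 - 2*t*cos(3*t)/9 - 16*sin(3*t)/27 - 5*cos(3*t)/27 + C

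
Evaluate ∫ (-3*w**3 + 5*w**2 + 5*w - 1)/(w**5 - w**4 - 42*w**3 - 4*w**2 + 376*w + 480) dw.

-439*log(w - 6)/1408 + 31*log(w - 4)/216 - 419*log(w + 2)/1152 + 158*log(w + 5)/297 - 11/(48*w + 96) + C

Factor the denominator: (w - 6)*(w - 4)*(w + 2)**2*(w + 5).
Partial-fraction decomposition: 158/(297*(w + 5)) - 419/(1152*(w + 2)) + 11/(48*(w + 2)**2) + 31/(216*(w - 4)) - 439/(1408*(w - 6)).
Integrate each term; A/(w−a) gives A·log|w−a|; A/(w−a)² gives −A/(w−a).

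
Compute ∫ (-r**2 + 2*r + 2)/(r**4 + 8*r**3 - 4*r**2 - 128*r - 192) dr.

Factor the denominator: (r - 4)*(r + 2)*(r + 4)*(r + 6).
Partial-fraction decomposition: 23/(40*(r + 6)) - 11/(16*(r + 4)) + 1/(8*(r + 2)) - 1/(80*(r - 4)).
Integrate each term: A/(r−a) contributes A·log|r−a|.

-log(r - 4)/80 + log(r + 2)/8 - 11*log(r + 4)/16 + 23*log(r + 6)/40 + C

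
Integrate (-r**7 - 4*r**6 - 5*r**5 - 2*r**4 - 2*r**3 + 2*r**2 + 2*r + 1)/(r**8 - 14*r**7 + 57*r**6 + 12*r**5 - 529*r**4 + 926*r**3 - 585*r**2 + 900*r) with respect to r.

Factor the denominator: r*(r - 5)**2*(r - 4)*(r - 3)*(r + 3)*(r**2 + 1).
Partial-fraction decomposition: -(43*r - 32)/(57460*(r**2 + 1)) - 391/(80640*(r + 3)) + 6509/(720*(r - 3)) - 38487/(476*(r - 4)) + 76598101/(1081600*(r - 5)) - 157689/(2080*(r - 5)**2) + 1/(900*r).
Integrate each term; A/(r−a) gives A·log|r−a|; the (Br+D)/(r²+p²) term gives a log and an atan.

log(r)/900 + 76598101*log(r - 5)/1081600 - 38487*log(r - 4)/476 + 6509*log(r - 3)/720 - 391*log(r + 3)/80640 - 43*log(r**2 + 1)/114920 + 8*atan(r)/14365 + 157689/(2080*r - 10400) + C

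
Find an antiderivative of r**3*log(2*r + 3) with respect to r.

r**4*log(2*r + 3)/4 - r**4/16 + r**3/8 - 9*r**2/32 + 27*r/32 - 81*log(2*r + 3)/64 + C

Use integration by parts with u = log(2*r + 3), dv = r**3 dr.
Then du = 2/(2*r + 3) dr and v = r**4/4.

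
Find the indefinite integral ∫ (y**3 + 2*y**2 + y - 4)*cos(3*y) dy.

y**3*sin(3*y)/3 + 2*y**2*sin(3*y)/3 + y**2*cos(3*y)/3 + y*sin(3*y)/9 + 4*y*cos(3*y)/9 - 40*sin(3*y)/27 + cos(3*y)/27 + C

Use integration by parts with u = y**3 + 2*y**2 + y - 4, dv = cos(3*y) dy, so v = sin(3*y)/3.
Apply parts 3 times (tabular method): alternate signs, differentiate u down to 0, integrate dv up.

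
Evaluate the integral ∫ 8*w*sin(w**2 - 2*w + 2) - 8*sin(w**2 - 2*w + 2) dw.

Let u = w**2 - 2*w + 2, so du = (2*w - 2) dw.
Rewriting, the integral becomes 4·∫ sin(u) du = 4·-cos(u).
Substituting back, u = w**2 - 2*w + 2.

-4*cos(w**2 - 2*w + 2) + C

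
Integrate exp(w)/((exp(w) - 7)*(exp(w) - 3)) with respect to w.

Let u = e^w, du = e^w dw.
The integral becomes ∫ du/((u-3)(u-7)); decompose into partial fractions.

log(exp(w) - 7)/4 - log(exp(w) - 3)/4 + C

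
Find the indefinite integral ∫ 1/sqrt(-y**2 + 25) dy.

Substitute y = 5·sin(θ), so dy = 5·cos(θ) dθ and the radical becomes sqrt(-y**2 + 25) = 5·cos(θ) by the Pythagorean identity.
Integrate the resulting trig expression in θ, then back-substitute θ = asin(y/5), sin(θ) = y/5, cos(θ) = sqrt(-y**2 + 25)/5 (absorbing any constant into C).

asin(y/5) + C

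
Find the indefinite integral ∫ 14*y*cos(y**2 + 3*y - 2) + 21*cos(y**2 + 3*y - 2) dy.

Let u = y**2 + 3*y - 2, so du = (2*y + 3) dy.
Rewriting, the integral becomes 7·∫ cos(u) du = 7·sin(u).
Substituting back, u = y**2 + 3*y - 2.

7*sin(y**2 + 3*y - 2) + C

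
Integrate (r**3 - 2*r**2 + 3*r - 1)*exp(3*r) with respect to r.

Use integration by parts with u = r**3 - 2*r**2 + 3*r - 1, dv = exp(3*r) dr, so v = exp(3*r)/3.
Apply parts 3 times (tabular method): alternate signs, differentiate u down to 0, integrate dv up.

(3*r**3 - 9*r**2 + 15*r - 8)*exp(3*r)/9 + C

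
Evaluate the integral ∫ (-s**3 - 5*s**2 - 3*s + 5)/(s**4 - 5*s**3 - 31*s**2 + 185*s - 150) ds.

-433*log(s - 5)/484 - log(s - 1)/28 - 59*log(s + 6)/847 + 65/(11*s - 55) + C

Factor the denominator: (s - 5)**2*(s - 1)*(s + 6).
Partial-fraction decomposition: -59/(847*(s + 6)) - 1/(28*(s - 1)) - 433/(484*(s - 5)) - 65/(11*(s - 5)**2).
Integrate each term; A/(s−a) gives A·log|s−a|; A/(s−a)² gives −A/(s−a).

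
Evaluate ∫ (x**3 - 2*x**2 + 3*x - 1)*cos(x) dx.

x**3*sin(x) - 2*x**2*sin(x) + 3*x**2*cos(x) - 3*x*sin(x) - 4*x*cos(x) + 3*sin(x) - 3*cos(x) + C

Use integration by parts with u = x**3 - 2*x**2 + 3*x - 1, dv = cos(x) dx, so v = sin(x).
Apply parts 3 times (tabular method): alternate signs, differentiate u down to 0, integrate dv up.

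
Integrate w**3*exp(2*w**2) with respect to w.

Let u = w², du = 2w dw; rewrite as (1/2)∫ u^1·exp(2u) du.
Now integrate by parts 1 time.

(2*w**2 - 1)*exp(2*w**2)/8 + C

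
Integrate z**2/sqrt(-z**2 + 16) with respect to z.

Substitute z = 4·sin(θ), so dz = 4·cos(θ) dθ and the radical becomes sqrt(-z**2 + 16) = 4·cos(θ) by the Pythagorean identity.
Integrate the resulting trig expression in θ, then back-substitute θ = asin(z/4), sin(θ) = z/4, cos(θ) = sqrt(-z**2 + 16)/4 (absorbing any constant into C).

-z*sqrt(-z**2 + 16)/2 + 8*asin(z/4) + C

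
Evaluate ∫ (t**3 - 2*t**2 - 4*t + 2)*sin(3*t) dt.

Use integration by parts with u = t**3 - 2*t**2 - 4*t + 2, dv = sin(3*t) dt, so v = -cos(3*t)/3.
Apply parts 3 times (tabular method): alternate signs, differentiate u down to 0, integrate dv up.

-t**3*cos(3*t)/3 + t**2*sin(3*t)/3 + 2*t**2*cos(3*t)/3 - 4*t*sin(3*t)/9 + 14*t*cos(3*t)/9 - 14*sin(3*t)/27 - 22*cos(3*t)/27 + C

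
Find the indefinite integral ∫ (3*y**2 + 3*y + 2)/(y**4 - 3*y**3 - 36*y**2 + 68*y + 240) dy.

Factor the denominator: (y - 6)*(y - 4)*(y + 2)*(y + 5).
Partial-fraction decomposition: -62/(297*(y + 5)) + 1/(18*(y + 2)) - 31/(54*(y - 4)) + 8/(11*(y - 6)).
Integrate each term: A/(y−a) contributes A·log|y−a|.

8*log(y - 6)/11 - 31*log(y - 4)/54 + log(y + 2)/18 - 62*log(y + 5)/297 + C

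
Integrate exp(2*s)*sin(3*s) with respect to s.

2*exp(2*s)*sin(3*s)/13 - 3*exp(2*s)*cos(3*s)/13 + C

Let I denote the integral. Integrate by parts with u = sin(3*s), dv = exp(2*s) ds, so v = exp(2*s)/2: I = exp(2*s)*sin(3*s)/2 − (3/2)·∫ exp(2*s)*cos(3*s) ds.
Apply parts again with u = cos(3*s), dv = exp(2*s) ds: ∫ exp(2*s)*cos(3*s) ds = exp(2*s)*cos(3*s)/2 + (3/2)·I. Substituting back brings back I: I = exp(2*s)*sin(3*s)/2 - 3*exp(2*s)*cos(3*s)/4 − (9/4)·I.
Solving for I: (1 + 9/4)·I equals the remaining terms, so I = (4/13)·(exp(2*s)*sin(3*s)/2 - 3*exp(2*s)*cos(3*s)/4).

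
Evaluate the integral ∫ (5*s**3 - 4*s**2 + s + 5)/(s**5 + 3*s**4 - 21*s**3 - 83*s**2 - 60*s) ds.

-log(s)/12 + 107*log(s - 5)/432 - 5*log(s + 1)/36 + 169*log(s + 3)/48 - 383*log(s + 4)/108 + C

Factor the denominator: s*(s - 5)*(s + 1)*(s + 3)*(s + 4).
Partial-fraction decomposition: -383/(108*(s + 4)) + 169/(48*(s + 3)) - 5/(36*(s + 1)) + 107/(432*(s - 5)) - 1/(12*s).
Integrate each term: A/(s−a) contributes A·log|s−a|.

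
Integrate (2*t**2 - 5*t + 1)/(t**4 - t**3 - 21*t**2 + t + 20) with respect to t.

Factor the denominator: (t - 5)*(t - 1)*(t + 1)*(t + 4).
Partial-fraction decomposition: -53/(135*(t + 4)) + 2/(9*(t + 1)) + 1/(20*(t - 1)) + 13/(108*(t - 5)).
Integrate each term: A/(t−a) contributes A·log|t−a|.

13*log(t - 5)/108 + log(t - 1)/20 + 2*log(t + 1)/9 - 53*log(t + 4)/135 + C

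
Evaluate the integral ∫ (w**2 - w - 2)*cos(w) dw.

Use integration by parts with u = w**2 - w - 2, dv = cos(w) dw, so v = sin(w).
Apply parts 2 times (tabular method): alternate signs, differentiate u down to 0, integrate dv up.

w**2*sin(w) - w*sin(w) + 2*w*cos(w) - 4*sin(w) - cos(w) + C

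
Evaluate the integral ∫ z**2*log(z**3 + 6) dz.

Let u = z**3 + 6, so du = (3*z**2) dz.
The integral becomes (1/3)·∫ log(u) du; integrate by parts with u′=log(u), dv′=du.

z**3*log(z**3 + 6)/3 - z**3/3 + 2*log(z**3 + 6) + C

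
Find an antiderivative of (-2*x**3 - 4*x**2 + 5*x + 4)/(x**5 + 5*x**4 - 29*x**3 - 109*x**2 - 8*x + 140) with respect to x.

-107*log(x - 5)/784 - log(x - 1)/96 - 163*log(x + 2)/3675 + 153*log(x + 7)/800 + 2/(35*x + 70) + C

Factor the denominator: (x - 5)*(x - 1)*(x + 2)**2*(x + 7).
Partial-fraction decomposition: 153/(800*(x + 7)) - 163/(3675*(x + 2)) - 2/(35*(x + 2)**2) - 1/(96*(x - 1)) - 107/(784*(x - 5)).
Integrate each term; A/(x−a) gives A·log|x−a|; A/(x−a)² gives −A/(x−a).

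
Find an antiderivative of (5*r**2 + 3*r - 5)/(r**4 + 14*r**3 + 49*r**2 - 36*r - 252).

Factor the denominator: (r - 2)*(r + 3)*(r + 6)*(r + 7).
Partial-fraction decomposition: -73/(12*(r + 7)) + 157/(24*(r + 6)) - 31/(60*(r + 3)) + 7/(120*(r - 2)).
Integrate each term: A/(r−a) contributes A·log|r−a|.

7*log(r - 2)/120 - 31*log(r + 3)/60 + 157*log(r + 6)/24 - 73*log(r + 7)/12 + C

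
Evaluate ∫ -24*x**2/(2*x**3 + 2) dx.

-4*log(2*x**3 + 2) + C

Let u = 2*x**3 + 2, so du = (6*x**2) dx.
Rewriting, the integral becomes -4·∫ 1/u du = -4·log(u).
Substituting back, u = 2*x**3 + 2.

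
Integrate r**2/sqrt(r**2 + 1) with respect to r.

r*sqrt(r**2 + 1)/2 - log(r + sqrt(r**2 + 1))/2 + C

Substitute r = tan(θ), so dr = sec(θ)^2 dθ and the radical becomes sqrt(r**2 + 1) = sec(θ) by the Pythagorean identity.
Integrate the resulting trig expression in θ, then back-substitute tan(θ) = r, sec(θ) = sqrt(r**2 + 1) (absorbing any constant into C).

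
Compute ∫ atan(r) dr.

r*atan(r) - log(r**2 + 1)/2 + C

Use integration by parts with u = arctan(r), dv = dr.
Then du = 1/(r**2 + 1) dr.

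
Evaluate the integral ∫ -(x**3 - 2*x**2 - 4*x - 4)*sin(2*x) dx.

Use integration by parts with u = x**3 - 2*x**2 - 4*x - 4, dv = -sin(2*x) dx, so v = cos(2*x)/2.
Apply parts 3 times (tabular method): alternate signs, differentiate u down to 0, integrate dv up.

x**3*cos(2*x)/2 - 3*x**2*sin(2*x)/4 - x**2*cos(2*x) + x*sin(2*x) - 11*x*cos(2*x)/4 + 11*sin(2*x)/8 - 3*cos(2*x)/2 + C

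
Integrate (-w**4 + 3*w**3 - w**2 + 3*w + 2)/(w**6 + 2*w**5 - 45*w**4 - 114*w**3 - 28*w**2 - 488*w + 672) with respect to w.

-233*log(w - 7)/7579 - log(w - 1)/175 - 237*log(w + 4)/1100 + 499*log(w + 6)/1820 - 59*log(w**2 + 4)/5300 + 11*atan(w/2)/5300 + C

Factor the denominator: (w - 7)*(w - 1)*(w + 4)*(w + 6)*(w**2 + 4).
Partial-fraction decomposition: -(59*w - 11)/(2650*(w**2 + 4)) + 499/(1820*(w + 6)) - 237/(1100*(w + 4)) - 1/(175*(w - 1)) - 233/(7579*(w - 7)).
Integrate each term; A/(w−a) gives A·log|w−a|; the (Bw+D)/(w²+p²) term gives a log and an atan.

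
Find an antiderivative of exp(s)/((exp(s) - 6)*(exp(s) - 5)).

log(exp(s) - 6) - log(exp(s) - 5) + C

Let u = e^s, du = e^s ds.
The integral becomes ∫ du/((u-5)(u-6)); decompose into partial fractions.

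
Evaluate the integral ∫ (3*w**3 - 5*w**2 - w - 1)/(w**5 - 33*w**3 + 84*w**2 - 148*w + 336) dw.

107*log(w - 4)/220 - 16*log(w - 3)/65 - 634*log(w + 7)/2915 - 313*log(w**2 + 4)/27560 + 466*atan(w/2)/3445 + C

Factor the denominator: (w - 4)*(w - 3)*(w + 7)*(w**2 + 4).
Partial-fraction decomposition: -(313*w - 3728)/(13780*(w**2 + 4)) - 634/(2915*(w + 7)) - 16/(65*(w - 3)) + 107/(220*(w - 4)).
Integrate each term; A/(w−a) gives A·log|w−a|; the (Bw+D)/(w²+p²) term gives a log and an atan.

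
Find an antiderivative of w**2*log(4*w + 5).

w**3*log(4*w + 5)/3 - w**3/9 + 5*w**2/24 - 25*w/48 + 125*log(4*w + 5)/192 + C

Use integration by parts with u = log(4*w + 5), dv = w**2 dw.
Then du = 4/(4*w + 5) dw and v = w**3/3.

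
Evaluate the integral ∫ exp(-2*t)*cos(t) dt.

Let I denote the integral. Integrate by parts with u = cos(t), dv = exp(-2*t) dt, so v = -exp(-2*t)/2: I = -exp(-2*t)*cos(t)/2 − (1/2)·∫ exp(-2*t)*sin(t) dt.
Apply parts again with u = sin(t), dv = exp(-2*t) dt: ∫ exp(-2*t)*sin(t) dt = -exp(-2*t)*sin(t)/2 + (1/2)·I. Substituting back brings back I: I = exp(-2*t)*sin(t)/4 - exp(-2*t)*cos(t)/2 − (1/4)·I.
Solving for I: (1 + 1/4)·I equals the remaining terms, so I = (4/5)·(exp(-2*t)*sin(t)/4 - exp(-2*t)*cos(t)/2).

exp(-2*t)*sin(t)/5 - 2*exp(-2*t)*cos(t)/5 + C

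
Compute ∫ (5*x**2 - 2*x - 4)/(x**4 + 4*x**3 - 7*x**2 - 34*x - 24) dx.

log(x - 3)/4 - log(x + 1)/4 + 2*log(x + 2) - 2*log(x + 4) + C

Factor the denominator: (x - 3)*(x + 1)*(x + 2)*(x + 4).
Partial-fraction decomposition: -2/(x + 4) + 2/(x + 2) - 1/(4*(x + 1)) + 1/(4*(x - 3)).
Integrate each term: A/(x−a) contributes A·log|x−a|.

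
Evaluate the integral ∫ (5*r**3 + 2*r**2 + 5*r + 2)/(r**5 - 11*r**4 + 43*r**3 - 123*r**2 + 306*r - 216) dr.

Factor the denominator: (r - 6)*(r - 4)*(r - 1)*(r**2 + 9).
Partial-fraction decomposition: -4*(13*r + 51)/(225*(r**2 + 9)) + 7/(75*(r - 1)) - 187/(75*(r - 4)) + 592/(225*(r - 6)).
Integrate each term; A/(r−a) gives A·log|r−a|; the (Br+D)/(r²+p²) term gives a log and an atan.

592*log(r - 6)/225 - 187*log(r - 4)/75 + 7*log(r - 1)/75 - 26*log(r**2 + 9)/225 - 68*atan(r/3)/225 + C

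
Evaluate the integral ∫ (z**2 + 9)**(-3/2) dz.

Substitute z = 3·tan(θ), so dz = 3·sec(θ)^2 dθ and the radical becomes sqrt(z**2 + 9) = 3·sec(θ) by the Pythagorean identity.
Integrate the resulting trig expression in θ, then back-substitute tan(θ) = z/3, sec(θ) = sqrt(z**2 + 9)/3 (absorbing any constant into C).

z/(9*sqrt(z**2 + 9)) + C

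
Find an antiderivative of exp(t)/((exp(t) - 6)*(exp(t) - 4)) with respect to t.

Let u = e^t, du = e^t dt.
The integral becomes ∫ du/((u-4)(u-6)); decompose into partial fractions.

log(exp(t) - 6)/2 - log(exp(t) - 4)/2 + C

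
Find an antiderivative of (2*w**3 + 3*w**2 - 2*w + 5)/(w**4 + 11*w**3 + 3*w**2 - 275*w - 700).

Factor the denominator: (w - 5)*(w + 4)*(w + 5)*(w + 7).
Partial-fraction decomposition: 65/(9*(w + 7)) - 8/(w + 5) + 67/(27*(w + 4)) + 8/(27*(w - 5)).
Integrate each term: A/(w−a) contributes A·log|w−a|.

8*log(w - 5)/27 + 67*log(w + 4)/27 - 8*log(w + 5) + 65*log(w + 7)/9 + C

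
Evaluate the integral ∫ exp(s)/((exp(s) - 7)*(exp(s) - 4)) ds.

Let u = e^s, du = e^s ds.
The integral becomes ∫ du/((u-4)(u-7)); decompose into partial fractions.

log(exp(s) - 7)/3 - log(exp(s) - 4)/3 + C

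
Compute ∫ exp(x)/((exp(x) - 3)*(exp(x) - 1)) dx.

Let u = e^x, du = e^x dx.
The integral becomes ∫ du/((u-1)(u-3)); decompose into partial fractions.

log(exp(x) - 3)/2 - log(exp(x) - 1)/2 + C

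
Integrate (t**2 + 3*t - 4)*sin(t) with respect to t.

-t**2*cos(t) + 2*t*sin(t) - 3*t*cos(t) + 3*sin(t) + 6*cos(t) + C

Use integration by parts with u = t**2 + 3*t - 4, dv = sin(t) dt, so v = -cos(t).
Apply parts 2 times (tabular method): alternate signs, differentiate u down to 0, integrate dv up.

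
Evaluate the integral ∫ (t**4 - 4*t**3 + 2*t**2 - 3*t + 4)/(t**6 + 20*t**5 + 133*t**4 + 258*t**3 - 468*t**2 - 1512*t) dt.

-log(t)/378 - log(t - 2)/576 + 11*log(t + 3)/27 + 2891*log(t + 6)/192 - 974*log(t + 7)/63 + 1127/(72*t + 432) + C

Factor the denominator: t*(t - 2)*(t + 3)*(t + 6)**2*(t + 7).
Partial-fraction decomposition: -974/(63*(t + 7)) + 2891/(192*(t + 6)) - 1127/(72*(t + 6)**2) + 11/(27*(t + 3)) - 1/(576*(t - 2)) - 1/(378*t).
Integrate each term; A/(t−a) gives A·log|t−a|; A/(t−a)² gives −A/(t−a).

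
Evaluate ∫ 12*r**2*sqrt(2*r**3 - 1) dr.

Let u = 2*r**3 - 1, so du = (6*r**2) dr.
Rewriting, the integral becomes 2·∫ √u du = 2·(2/3)u^(3/2).
Substituting back, u = 2*r**3 - 1.

4*(2*r**3 - 1)**(3/2)/3 + C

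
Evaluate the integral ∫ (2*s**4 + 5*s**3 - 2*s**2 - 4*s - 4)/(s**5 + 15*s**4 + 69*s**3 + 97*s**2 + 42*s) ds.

Factor the denominator: s*(s + 1)**2*(s + 6)*(s + 7).
Partial-fraction decomposition: 3013/(252*(s + 7)) - 146/(15*(s + 6)) - 23/(180*(s + 1)) + 1/(6*(s + 1)**2) - 2/(21*s).
Integrate each term; A/(s−a) gives A·log|s−a|; A/(s−a)² gives −A/(s−a).

-2*log(s)/21 - 23*log(s + 1)/180 - 146*log(s + 6)/15 + 3013*log(s + 7)/252 - 1/(6*s + 6) + C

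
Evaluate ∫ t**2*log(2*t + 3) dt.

Use integration by parts with u = log(2*t + 3), dv = t**2 dt.
Then du = 2/(2*t + 3) dt and v = t**3/3.

t**3*log(2*t + 3)/3 - t**3/9 + t**2/4 - 3*t/4 + 9*log(2*t + 3)/8 + C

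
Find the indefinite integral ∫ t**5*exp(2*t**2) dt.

(2*t**4 - 2*t**2 + 1)*exp(2*t**2)/8 + C

Let u = t², du = 2t dt; rewrite as (1/2)∫ u^2·exp(2u) du.
Now integrate by parts 2 times.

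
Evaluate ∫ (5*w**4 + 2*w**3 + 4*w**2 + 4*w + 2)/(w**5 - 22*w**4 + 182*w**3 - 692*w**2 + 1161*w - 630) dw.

12917*log(w - 7)/48 - 7082*log(w - 6)/15 + 3497*log(w - 5)/16 - 509*log(w - 3)/48 + 17*log(w - 1)/240 + C

Factor the denominator: (w - 7)*(w - 6)*(w - 5)*(w - 3)*(w - 1).
Partial-fraction decomposition: 17/(240*(w - 1)) - 509/(48*(w - 3)) + 3497/(16*(w - 5)) - 7082/(15*(w - 6)) + 12917/(48*(w - 7)).
Integrate each term: A/(w−a) contributes A·log|w−a|.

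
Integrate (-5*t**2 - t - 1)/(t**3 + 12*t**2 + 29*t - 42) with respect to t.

Factor the denominator: (t - 1)*(t + 6)*(t + 7).
Partial-fraction decomposition: -239/(8*(t + 7)) + 25/(t + 6) - 1/(8*(t - 1)).
Integrate each term: A/(t−a) contributes A·log|t−a|.

-log(t - 1)/8 + 25*log(t + 6) - 239*log(t + 7)/8 + C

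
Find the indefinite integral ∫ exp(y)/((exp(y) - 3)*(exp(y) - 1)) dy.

log(exp(y) - 3)/2 - log(exp(y) - 1)/2 + C

Let u = e^y, du = e^y dy.
The integral becomes ∫ du/((u-1)(u-3)); decompose into partial fractions.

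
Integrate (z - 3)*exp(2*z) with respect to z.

Use integration by parts with u = z - 3, dv = exp(2*z) dz, so v = exp(2*z)/2.
Apply parts 1 times (tabular method): alternate signs, differentiate u down to 0, integrate dv up.

(2*z - 7)*exp(2*z)/4 + C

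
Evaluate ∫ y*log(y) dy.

y**2*log(y)/2 - y**2/4 + C

Use integration by parts with u = log(y), dv = y dy.
Then du = 1/y dy and v = y**2/2.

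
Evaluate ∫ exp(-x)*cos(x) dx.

Let I denote the integral. Integrate by parts with u = cos(x), dv = exp(-x) dx, so v = -exp(-x): I = -exp(-x)*cos(x) − ∫ exp(-x)*sin(x) dx.
Apply parts again with u = sin(x), dv = exp(-x) dx: ∫ exp(-x)*sin(x) dx = -exp(-x)*sin(x) + I. Substituting back brings back I: I = exp(-x)*sin(x) - exp(-x)*cos(x) − I.
Solving for I: (1 + 1)·I equals the remaining terms, so I = (1/2)·(exp(-x)*sin(x) - exp(-x)*cos(x)).

exp(-x)*sin(x)/2 - exp(-x)*cos(x)/2 + C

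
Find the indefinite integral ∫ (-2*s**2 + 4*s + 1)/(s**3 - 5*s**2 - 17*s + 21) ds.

Factor the denominator: (s - 7)*(s - 1)*(s + 3).
Partial-fraction decomposition: -29/(40*(s + 3)) - 1/(8*(s - 1)) - 23/(20*(s - 7)).
Integrate each term: A/(s−a) contributes A·log|s−a|.

-23*log(s - 7)/20 - log(s - 1)/8 - 29*log(s + 3)/40 + C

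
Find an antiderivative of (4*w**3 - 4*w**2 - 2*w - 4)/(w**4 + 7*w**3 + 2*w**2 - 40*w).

log(w)/10 + 2*log(w - 2)/21 - 79*log(w + 4)/6 + 594*log(w + 5)/35 + C

Factor the denominator: w*(w - 2)*(w + 4)*(w + 5).
Partial-fraction decomposition: 594/(35*(w + 5)) - 79/(6*(w + 4)) + 2/(21*(w - 2)) + 1/(10*w).
Integrate each term: A/(w−a) contributes A·log|w−a|.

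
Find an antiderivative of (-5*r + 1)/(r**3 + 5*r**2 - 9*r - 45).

Factor the denominator: (r - 3)*(r + 3)*(r + 5).
Partial-fraction decomposition: 13/(8*(r + 5)) - 4/(3*(r + 3)) - 7/(24*(r - 3)).
Integrate each term: A/(r−a) contributes A·log|r−a|.

-7*log(r - 3)/24 - 4*log(r + 3)/3 + 13*log(r + 5)/8 + C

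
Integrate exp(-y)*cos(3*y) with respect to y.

3*exp(-y)*sin(3*y)/10 - exp(-y)*cos(3*y)/10 + C

Let I denote the integral. Integrate by parts with u = cos(3*y), dv = exp(-y) dy, so v = -exp(-y): I = -exp(-y)*cos(3*y) − 3·∫ exp(-y)*sin(3*y) dy.
Apply parts again with u = sin(3*y), dv = exp(-y) dy: ∫ exp(-y)*sin(3*y) dy = -exp(-y)*sin(3*y) + 3·I. Substituting back brings back I: I = 3*exp(-y)*sin(3*y) - exp(-y)*cos(3*y) − 9·I.
Solving for I: (1 + 9)·I equals the remaining terms, so I = (1/10)·(3*exp(-y)*sin(3*y) - exp(-y)*cos(3*y)).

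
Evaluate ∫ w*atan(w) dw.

w**2*atan(w)/2 - w/2 + atan(w)/2 + C

Use integration by parts with u = arctan(w), dv = w dw.
Then du = 1/(w**2 + 1) dw.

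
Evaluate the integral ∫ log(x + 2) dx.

Use integration by parts with u = log(x + 2), dv = dx.
Then du = 1/(x + 2) dx and v = x.

x*log(x + 2) - x + 2*log(x + 2) + C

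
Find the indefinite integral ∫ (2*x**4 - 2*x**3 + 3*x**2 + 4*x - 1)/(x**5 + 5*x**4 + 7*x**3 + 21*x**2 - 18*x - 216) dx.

Factor the denominator: (x - 2)*(x + 3)*(x + 4)*(x**2 + 9).
Partial-fraction decomposition: -2*(11*x + 2856)/(2925*(x**2 + 9)) + 671/(150*(x + 4)) - 23/(9*(x + 3)) + 7/(78*(x - 2)).
Integrate each term; A/(x−a) gives A·log|x−a|; the (Bx+D)/(x²+p²) term gives a log and an atan.

7*log(x - 2)/78 - 23*log(x + 3)/9 + 671*log(x + 4)/150 - 11*log(x**2 + 9)/2925 - 1904*atan(x/3)/2925 + C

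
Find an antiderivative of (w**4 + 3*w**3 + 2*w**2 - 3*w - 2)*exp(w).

(w**4 - w**3 + 5*w**2 - 13*w + 11)*exp(w) + C

Use integration by parts with u = w**4 + 3*w**3 + 2*w**2 - 3*w - 2, dv = exp(w) dw, so v = exp(w).
Apply parts 4 times (tabular method): alternate signs, differentiate u down to 0, integrate dv up.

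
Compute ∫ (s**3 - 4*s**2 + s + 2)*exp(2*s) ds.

(4*s**3 - 22*s**2 + 26*s - 5)*exp(2*s)/8 + C

Use integration by parts with u = s**3 - 4*s**2 + s + 2, dv = exp(2*s) ds, so v = exp(2*s)/2.
Apply parts 3 times (tabular method): alternate signs, differentiate u down to 0, integrate dv up.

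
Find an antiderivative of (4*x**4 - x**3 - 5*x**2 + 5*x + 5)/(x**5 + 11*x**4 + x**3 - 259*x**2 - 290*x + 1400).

905*log(x - 4)/1782 - 17*log(x - 2)/294 - 82850*log(x + 5)/3969 + 806*log(x + 7)/33 - 1240/(63*x + 315) + C

Factor the denominator: (x - 4)*(x - 2)*(x + 5)**2*(x + 7).
Partial-fraction decomposition: 806/(33*(x + 7)) - 82850/(3969*(x + 5)) + 1240/(63*(x + 5)**2) - 17/(294*(x - 2)) + 905/(1782*(x - 4)).
Integrate each term; A/(x−a) gives A·log|x−a|; A/(x−a)² gives −A/(x−a).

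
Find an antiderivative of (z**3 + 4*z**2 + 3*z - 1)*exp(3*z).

(3*z**3 + 9*z**2 + 3*z - 4)*exp(3*z)/9 + C

Use integration by parts with u = z**3 + 4*z**2 + 3*z - 1, dv = exp(3*z) dz, so v = exp(3*z)/3.
Apply parts 3 times (tabular method): alternate signs, differentiate u down to 0, integrate dv up.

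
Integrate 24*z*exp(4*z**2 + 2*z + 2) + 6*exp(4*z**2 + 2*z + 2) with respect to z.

3*exp(4*z**2 + 2*z + 2) + C

Let u = 4*z**2 + 2*z + 2, so du = (8*z + 2) dz.
Rewriting, the integral becomes 3·∫ e^u du = 3·e^u.
Substituting back, u = 4*z**2 + 2*z + 2.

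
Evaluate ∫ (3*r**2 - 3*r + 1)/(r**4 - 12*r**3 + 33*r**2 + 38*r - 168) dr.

127*log(r - 7)/108 - 37*log(r - 4)/18 + 19*log(r - 3)/20 - 19*log(r + 2)/270 + C

Factor the denominator: (r - 7)*(r - 4)*(r - 3)*(r + 2).
Partial-fraction decomposition: -19/(270*(r + 2)) + 19/(20*(r - 3)) - 37/(18*(r - 4)) + 127/(108*(r - 7)).
Integrate each term: A/(r−a) contributes A·log|r−a|.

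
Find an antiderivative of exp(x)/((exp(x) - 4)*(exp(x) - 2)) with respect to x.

Let u = e^x, du = e^x dx.
The integral becomes ∫ du/((u-4)(u-2)); decompose into partial fractions.

log(exp(x) - 4)/2 - log(exp(x) - 2)/2 + C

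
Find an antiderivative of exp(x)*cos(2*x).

Let I denote the integral. Integrate by parts with u = cos(2*x), dv = exp(x) dx, so v = exp(x): I = exp(x)*cos(2*x) + 2·∫ exp(x)*sin(2*x) dx.
Apply parts again with u = sin(2*x), dv = exp(x) dx: ∫ exp(x)*sin(2*x) dx = exp(x)*sin(2*x) − 2·I. Substituting back brings back I: I = 2*exp(x)*sin(2*x) + exp(x)*cos(2*x) − 4·I.
Solving for I: (1 + 4)·I equals the remaining terms, so I = (1/5)·(2*exp(x)*sin(2*x) + exp(x)*cos(2*x)).

2*exp(x)*sin(2*x)/5 + exp(x)*cos(2*x)/5 + C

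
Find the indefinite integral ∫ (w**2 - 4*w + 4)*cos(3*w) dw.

Use integration by parts with u = w**2 - 4*w + 4, dv = cos(3*w) dw, so v = sin(3*w)/3.
Apply parts 2 times (tabular method): alternate signs, differentiate u down to 0, integrate dv up.

w**2*sin(3*w)/3 - 4*w*sin(3*w)/3 + 2*w*cos(3*w)/9 + 34*sin(3*w)/27 - 4*cos(3*w)/9 + C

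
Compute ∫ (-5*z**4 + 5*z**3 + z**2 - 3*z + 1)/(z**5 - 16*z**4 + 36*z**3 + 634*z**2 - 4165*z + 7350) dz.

-10261*log(z - 7)/56 + 5381*log(z - 6)/13 - 67729*log(z - 5)/288 - 13649*log(z + 7)/26208 + 2489/(24*z - 120) + C

Factor the denominator: (z - 7)*(z - 6)*(z - 5)**2*(z + 7).
Partial-fraction decomposition: -13649/(26208*(z + 7)) - 67729/(288*(z - 5)) - 2489/(24*(z - 5)**2) + 5381/(13*(z - 6)) - 10261/(56*(z - 7)).
Integrate each term; A/(z−a) gives A·log|z−a|; A/(z−a)² gives −A/(z−a).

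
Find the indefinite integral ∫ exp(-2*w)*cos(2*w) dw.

Let I denote the integral. Integrate by parts with u = cos(2*w), dv = exp(-2*w) dw, so v = -exp(-2*w)/2: I = -exp(-2*w)*cos(2*w)/2 − ∫ exp(-2*w)*sin(2*w) dw.
Apply parts again with u = sin(2*w), dv = exp(-2*w) dw: ∫ exp(-2*w)*sin(2*w) dw = -exp(-2*w)*sin(2*w)/2 + I. Substituting back brings back I: I = exp(-2*w)*sin(2*w)/2 - exp(-2*w)*cos(2*w)/2 − I.
Solving for I: (1 + 1)·I equals the remaining terms, so I = (1/2)·(exp(-2*w)*sin(2*w)/2 - exp(-2*w)*cos(2*w)/2).

exp(-2*w)*sin(2*w)/4 - exp(-2*w)*cos(2*w)/4 + C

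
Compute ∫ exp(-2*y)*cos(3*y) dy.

3*exp(-2*y)*sin(3*y)/13 - 2*exp(-2*y)*cos(3*y)/13 + C

Let I denote the integral. Integrate by parts with u = cos(3*y), dv = exp(-2*y) dy, so v = -exp(-2*y)/2: I = -exp(-2*y)*cos(3*y)/2 − (3/2)·∫ exp(-2*y)*sin(3*y) dy.
Apply parts again with u = sin(3*y), dv = exp(-2*y) dy: ∫ exp(-2*y)*sin(3*y) dy = -exp(-2*y)*sin(3*y)/2 + (3/2)·I. Substituting back brings back I: I = 3*exp(-2*y)*sin(3*y)/4 - exp(-2*y)*cos(3*y)/2 − (9/4)·I.
Solving for I: (1 + 9/4)·I equals the remaining terms, so I = (4/13)·(3*exp(-2*y)*sin(3*y)/4 - exp(-2*y)*cos(3*y)/2).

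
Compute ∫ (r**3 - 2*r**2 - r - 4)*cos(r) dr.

r**3*sin(r) - 2*r**2*sin(r) + 3*r**2*cos(r) - 7*r*sin(r) - 4*r*cos(r) - 7*cos(r) + C

Use integration by parts with u = r**3 - 2*r**2 - r - 4, dv = cos(r) dr, so v = sin(r).
Apply parts 3 times (tabular method): alternate signs, differentiate u down to 0, integrate dv up.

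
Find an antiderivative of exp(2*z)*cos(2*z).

Let I denote the integral. Integrate by parts with u = cos(2*z), dv = exp(2*z) dz, so v = exp(2*z)/2: I = exp(2*z)*cos(2*z)/2 + ∫ exp(2*z)*sin(2*z) dz.
Apply parts again with u = sin(2*z), dv = exp(2*z) dz: ∫ exp(2*z)*sin(2*z) dz = exp(2*z)*sin(2*z)/2 − I. Substituting back brings back I: I = exp(2*z)*sin(2*z)/2 + exp(2*z)*cos(2*z)/2 − I.
Solving for I: (1 + 1)·I equals the remaining terms, so I = (1/2)·(exp(2*z)*sin(2*z)/2 + exp(2*z)*cos(2*z)/2).

exp(2*z)*sin(2*z)/4 + exp(2*z)*cos(2*z)/4 + C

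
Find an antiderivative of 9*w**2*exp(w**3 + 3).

Let u = w**3 + 3, so du = (3*w**2) dw.
Rewriting, the integral becomes 3·∫ e^u du = 3·e^u.
Substituting back, u = w**3 + 3.

3*exp(w**3 + 3) + C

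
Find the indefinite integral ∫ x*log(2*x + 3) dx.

x**2*log(2*x + 3)/2 - x**2/4 + 3*x/4 - 9*log(2*x + 3)/8 + C

Use integration by parts with u = log(2*x + 3), dv = x dx.
Then du = 2/(2*x + 3) dx and v = x**2/2.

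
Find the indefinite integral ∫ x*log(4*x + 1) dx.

Use integration by parts with u = log(4*x + 1), dv = x dx.
Then du = 4/(4*x + 1) dx and v = x**2/2.

x**2*log(4*x + 1)/2 - x**2/4 + x/8 - log(4*x + 1)/32 + C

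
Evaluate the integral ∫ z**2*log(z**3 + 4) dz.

Let u = z**3 + 4, so du = (3*z**2) dz.
The integral becomes (1/3)·∫ log(u) du; integrate by parts with u′=log(u), dv′=du.

z**3*log(z**3 + 4)/3 - z**3/3 + 4*log(z**3 + 4)/3 + C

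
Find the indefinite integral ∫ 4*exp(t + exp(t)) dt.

Let u = exp(t), so du = (exp(t)) dt.
Rewriting, the integral becomes 4·∫ e^u du = 4·e^u.
Substituting back, u = exp(t).

4*exp(exp(t)) + C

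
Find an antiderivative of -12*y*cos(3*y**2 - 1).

Let u = 3*y**2 - 1, so du = (6*y) dy.
Rewriting, the integral becomes -2·∫ cos(u) du = -2·sin(u).
Substituting back, u = 3*y**2 - 1.

-2*sin(3*y**2 - 1) + C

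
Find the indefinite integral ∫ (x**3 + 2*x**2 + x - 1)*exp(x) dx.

Use integration by parts with u = x**3 + 2*x**2 + x - 1, dv = exp(x) dx, so v = exp(x).
Apply parts 3 times (tabular method): alternate signs, differentiate u down to 0, integrate dv up.

(x**3 - x**2 + 3*x - 4)*exp(x) + C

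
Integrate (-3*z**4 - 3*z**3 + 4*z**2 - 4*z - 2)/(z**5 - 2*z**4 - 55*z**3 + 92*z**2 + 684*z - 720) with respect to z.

Factor the denominator: (z - 6)*(z - 5)*(z - 1)*(z + 4)*(z + 6).
Partial-fraction decomposition: -1537/(924*(z + 6)) + 83/(150*(z + 4)) - 2/(175*(z - 1)) + 181/(33*(z - 5)) - 2209/(300*(z - 6)).
Integrate each term: A/(z−a) contributes A·log|z−a|.

-2209*log(z - 6)/300 + 181*log(z - 5)/33 - 2*log(z - 1)/175 + 83*log(z + 4)/150 - 1537*log(z + 6)/924 + C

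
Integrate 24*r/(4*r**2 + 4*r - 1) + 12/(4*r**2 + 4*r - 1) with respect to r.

3*log(4*r**2 + 4*r - 1) + C

Let u = 4*r**2 + 4*r - 1, so du = (8*r + 4) dr.
Rewriting, the integral becomes 3·∫ 1/u du = 3·log(u).
Substituting back, u = 4*r**2 + 4*r - 1.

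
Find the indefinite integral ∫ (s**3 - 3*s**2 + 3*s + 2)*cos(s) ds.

Use integration by parts with u = s**3 - 3*s**2 + 3*s + 2, dv = cos(s) ds, so v = sin(s).
Apply parts 3 times (tabular method): alternate signs, differentiate u down to 0, integrate dv up.

s**3*sin(s) - 3*s**2*sin(s) + 3*s**2*cos(s) - 3*s*sin(s) - 6*s*cos(s) + 8*sin(s) - 3*cos(s) + C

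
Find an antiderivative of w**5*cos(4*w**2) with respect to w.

w**4*sin(4*w**2)/8 + w**2*cos(4*w**2)/16 - sin(4*w**2)/64 + C

Let u = w², du = 2w dw; rewrite as (1/2)∫ u^2·cos(4u) du.
Now integrate by parts 2 times.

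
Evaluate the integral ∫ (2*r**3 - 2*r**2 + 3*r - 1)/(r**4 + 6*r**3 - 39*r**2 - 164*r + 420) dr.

107*log(r - 5)/198 - 13*log(r - 2)/216 - 523*log(r + 6)/88 + 403*log(r + 7)/54 + C

Factor the denominator: (r - 5)*(r - 2)*(r + 6)*(r + 7).
Partial-fraction decomposition: 403/(54*(r + 7)) - 523/(88*(r + 6)) - 13/(216*(r - 2)) + 107/(198*(r - 5)).
Integrate each term: A/(r−a) contributes A·log|r−a|.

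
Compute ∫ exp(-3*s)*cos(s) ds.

Let I denote the integral. Integrate by parts with u = cos(s), dv = exp(-3*s) ds, so v = -exp(-3*s)/3: I = -exp(-3*s)*cos(s)/3 − (1/3)·∫ exp(-3*s)*sin(s) ds.
Apply parts again with u = sin(s), dv = exp(-3*s) ds: ∫ exp(-3*s)*sin(s) ds = -exp(-3*s)*sin(s)/3 + (1/3)·I. Substituting back brings back I: I = exp(-3*s)*sin(s)/9 - exp(-3*s)*cos(s)/3 − (1/9)·I.
Solving for I: (1 + 1/9)·I equals the remaining terms, so I = (9/10)·(exp(-3*s)*sin(s)/9 - exp(-3*s)*cos(s)/3).

exp(-3*s)*sin(s)/10 - 3*exp(-3*s)*cos(s)/10 + C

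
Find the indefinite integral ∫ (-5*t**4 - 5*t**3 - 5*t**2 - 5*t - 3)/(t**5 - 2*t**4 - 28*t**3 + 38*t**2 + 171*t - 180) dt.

Factor the denominator: (t - 5)*(t - 3)*(t - 1)*(t + 3)*(t + 4).
Partial-fraction decomposition: -341/(105*(t + 4)) + 101/(64*(t + 3)) - 23/(160*(t - 1)) + 201/(56*(t - 3)) - 1301/(192*(t - 5)).
Integrate each term: A/(t−a) contributes A·log|t−a|.

-1301*log(t - 5)/192 + 201*log(t - 3)/56 - 23*log(t - 1)/160 + 101*log(t + 3)/64 - 341*log(t + 4)/105 + C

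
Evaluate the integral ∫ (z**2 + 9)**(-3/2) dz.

Substitute z = 3·tan(θ), so dz = 3·sec(θ)^2 dθ and the radical becomes sqrt(z**2 + 9) = 3·sec(θ) by the Pythagorean identity.
Integrate the resulting trig expression in θ, then back-substitute tan(θ) = z/3, sec(θ) = sqrt(z**2 + 9)/3 (absorbing any constant into C).

z/(9*sqrt(z**2 + 9)) + C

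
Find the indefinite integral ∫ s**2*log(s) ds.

s**3*log(s)/3 - s**3/9 + C

Use integration by parts with u = log(s), dv = s**2 ds.
Then du = 1/s ds and v = s**3/3.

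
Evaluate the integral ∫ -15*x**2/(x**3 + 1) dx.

Let u = x**3 + 1, so du = (3*x**2) dx.
Rewriting, the integral becomes -5·∫ 1/u du = -5·log(u).
Substituting back, u = x**3 + 1.

-5*log(x**3 + 1) + C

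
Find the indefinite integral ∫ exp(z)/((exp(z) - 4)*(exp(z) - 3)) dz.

Let u = e^z, du = e^z dz.
The integral becomes ∫ du/((u-4)(u-3)); decompose into partial fractions.

log(exp(z) - 4) - log(exp(z) - 3) + C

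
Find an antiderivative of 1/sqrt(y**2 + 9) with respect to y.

Substitute y = 3·tan(θ), so dy = 3·sec(θ)^2 dθ and the radical becomes sqrt(y**2 + 9) = 3·sec(θ) by the Pythagorean identity.
Integrate the resulting trig expression in θ, then back-substitute tan(θ) = y/3, sec(θ) = sqrt(y**2 + 9)/3 (absorbing any constant into C).

log(y + sqrt(y**2 + 9)) + C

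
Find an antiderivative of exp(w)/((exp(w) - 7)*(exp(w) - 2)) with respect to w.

log(exp(w) - 7)/5 - log(exp(w) - 2)/5 + C

Let u = e^w, du = e^w dw.
The integral becomes ∫ du/((u-2)(u-7)); decompose into partial fractions.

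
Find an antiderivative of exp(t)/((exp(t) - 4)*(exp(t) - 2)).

log(exp(t) - 4)/2 - log(exp(t) - 2)/2 + C

Let u = e^t, du = e^t dt.
The integral becomes ∫ du/((u-4)(u-2)); decompose into partial fractions.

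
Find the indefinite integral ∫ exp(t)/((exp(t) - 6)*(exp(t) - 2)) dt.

log(exp(t) - 6)/4 - log(exp(t) - 2)/4 + C

Let u = e^t, du = e^t dt.
The integral becomes ∫ du/((u-2)(u-6)); decompose into partial fractions.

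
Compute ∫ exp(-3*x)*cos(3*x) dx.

exp(-3*x)*sin(3*x)/6 - exp(-3*x)*cos(3*x)/6 + C

Let I denote the integral. Integrate by parts with u = cos(3*x), dv = exp(-3*x) dx, so v = -exp(-3*x)/3: I = -exp(-3*x)*cos(3*x)/3 − ∫ exp(-3*x)*sin(3*x) dx.
Apply parts again with u = sin(3*x), dv = exp(-3*x) dx: ∫ exp(-3*x)*sin(3*x) dx = -exp(-3*x)*sin(3*x)/3 + I. Substituting back brings back I: I = exp(-3*x)*sin(3*x)/3 - exp(-3*x)*cos(3*x)/3 − I.
Solving for I: (1 + 1)·I equals the remaining terms, so I = (1/2)·(exp(-3*x)*sin(3*x)/3 - exp(-3*x)*cos(3*x)/3).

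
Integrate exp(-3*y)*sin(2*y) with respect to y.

Let I denote the integral. Integrate by parts with u = sin(2*y), dv = exp(-3*y) dy, so v = -exp(-3*y)/3: I = -exp(-3*y)*sin(2*y)/3 + (2/3)·∫ exp(-3*y)*cos(2*y) dy.
Apply parts again with u = cos(2*y), dv = exp(-3*y) dy: ∫ exp(-3*y)*cos(2*y) dy = -exp(-3*y)*cos(2*y)/3 − (2/3)·I. Substituting back brings back I: I = -exp(-3*y)*sin(2*y)/3 - 2*exp(-3*y)*cos(2*y)/9 − (4/9)·I.
Solving for I: (1 + 4/9)·I equals the remaining terms, so I = (9/13)·(-exp(-3*y)*sin(2*y)/3 - 2*exp(-3*y)*cos(2*y)/9).

-3*exp(-3*y)*sin(2*y)/13 - 2*exp(-3*y)*cos(2*y)/13 + C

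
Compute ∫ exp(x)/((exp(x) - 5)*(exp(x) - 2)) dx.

log(exp(x) - 5)/3 - log(exp(x) - 2)/3 + C

Let u = e^x, du = e^x dx.
The integral becomes ∫ du/((u-5)(u-2)); decompose into partial fractions.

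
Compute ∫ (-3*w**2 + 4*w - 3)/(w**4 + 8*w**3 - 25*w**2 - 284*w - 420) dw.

Factor the denominator: (w - 6)*(w + 2)*(w + 5)*(w + 7).
Partial-fraction decomposition: 89/(65*(w + 7)) - 49/(33*(w + 5)) + 23/(120*(w + 2)) - 87/(1144*(w - 6)).
Integrate each term: A/(w−a) contributes A·log|w−a|.

-87*log(w - 6)/1144 + 23*log(w + 2)/120 - 49*log(w + 5)/33 + 89*log(w + 7)/65 + C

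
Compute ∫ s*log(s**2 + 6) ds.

Let u = s**2 + 6, so du = (2*s) ds.
The integral becomes (1/2)·∫ log(u) du; integrate by parts with u′=log(u), dv′=du.

s**2*log(s**2 + 6)/2 - s**2/2 + 3*log(s**2 + 6) + C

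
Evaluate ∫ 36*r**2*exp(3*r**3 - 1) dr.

4*exp(3*r**3 - 1) + C

Let u = 3*r**3 - 1, so du = (9*r**2) dr.
Rewriting, the integral becomes 4·∫ e^u du = 4·e^u.
Substituting back, u = 3*r**3 - 1.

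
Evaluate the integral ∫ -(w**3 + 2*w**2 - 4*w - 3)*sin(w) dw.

w**3*cos(w) - 3*w**2*sin(w) + 2*w**2*cos(w) - 4*w*sin(w) - 10*w*cos(w) + 10*sin(w) - 7*cos(w) + C

Use integration by parts with u = w**3 + 2*w**2 - 4*w - 3, dv = -sin(w) dw, so v = cos(w).
Apply parts 3 times (tabular method): alternate signs, differentiate u down to 0, integrate dv up.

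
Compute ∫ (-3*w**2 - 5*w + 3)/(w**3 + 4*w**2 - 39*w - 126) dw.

-15*log(w - 6)/13 + log(w + 3)/4 - 109*log(w + 7)/52 + C

Factor the denominator: (w - 6)*(w + 3)*(w + 7).
Partial-fraction decomposition: -109/(52*(w + 7)) + 1/(4*(w + 3)) - 15/(13*(w - 6)).
Integrate each term: A/(w−a) contributes A·log|w−a|.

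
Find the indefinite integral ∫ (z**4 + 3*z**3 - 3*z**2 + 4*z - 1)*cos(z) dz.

Use integration by parts with u = z**4 + 3*z**3 - 3*z**2 + 4*z - 1, dv = cos(z) dz, so v = sin(z).
Apply parts 4 times (tabular method): alternate signs, differentiate u down to 0, integrate dv up.

z**4*sin(z) + 3*z**3*sin(z) + 4*z**3*cos(z) - 15*z**2*sin(z) + 9*z**2*cos(z) - 14*z*sin(z) - 30*z*cos(z) + 29*sin(z) - 14*cos(z) + C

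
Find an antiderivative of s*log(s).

Use integration by parts with u = log(s), dv = s ds.
Then du = 1/s ds and v = s**2/2.

s**2*log(s)/2 - s**2/4 + C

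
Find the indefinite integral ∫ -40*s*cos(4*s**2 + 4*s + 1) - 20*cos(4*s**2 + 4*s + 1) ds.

-5*sin(4*s**2 + 4*s + 1) + C

Let u = 4*s**2 + 4*s + 1, so du = (8*s + 4) ds.
Rewriting, the integral becomes -5·∫ cos(u) du = -5·sin(u).
Substituting back, u = 4*s**2 + 4*s + 1.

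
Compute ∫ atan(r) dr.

r*atan(r) - log(r**2 + 1)/2 + C

Use integration by parts with u = arctan(r), dv = dr.
Then du = 1/(r**2 + 1) dr.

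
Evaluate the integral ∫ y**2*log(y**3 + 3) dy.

y**3*log(y**3 + 3)/3 - y**3/3 + log(y**3 + 3) + C

Let u = y**3 + 3, so du = (3*y**2) dy.
The integral becomes (1/3)·∫ log(u) du; integrate by parts with u′=log(u), dv′=du.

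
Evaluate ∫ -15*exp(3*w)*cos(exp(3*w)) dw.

Let u = exp(3*w), so du = (3*exp(3*w)) dw.
Rewriting, the integral becomes -5·∫ cos(u) du = -5·sin(u).
Substituting back, u = exp(3*w).

-5*sin(exp(3*w)) + C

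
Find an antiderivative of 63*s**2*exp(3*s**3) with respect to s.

Let u = 3*s**3, so du = (9*s**2) ds.
Rewriting, the integral becomes 7·∫ e^u du = 7·e^u.
Substituting back, u = 3*s**3.

7*exp(3*s**3) + C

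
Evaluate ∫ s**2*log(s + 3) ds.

s**3*log(s + 3)/3 - s**3/9 + s**2/2 - 3*s + 9*log(s + 3) + C

Use integration by parts with u = log(s + 3), dv = s**2 ds.
Then du = 1/(s + 3) ds and v = s**3/3.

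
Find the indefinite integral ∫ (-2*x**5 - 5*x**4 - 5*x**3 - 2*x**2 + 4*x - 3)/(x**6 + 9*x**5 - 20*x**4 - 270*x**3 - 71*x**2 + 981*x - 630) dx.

-10033*log(x - 5)/16896 + 2325*log(x - 1)/50176 - 61*log(x + 3)/512 + 3351*log(x + 6)/539 - 23195*log(x + 7)/3072 - 13/(896*x - 896) + C

Factor the denominator: (x - 5)*(x - 1)**2*(x + 3)*(x + 6)*(x + 7).
Partial-fraction decomposition: -23195/(3072*(x + 7)) + 3351/(539*(x + 6)) - 61/(512*(x + 3)) + 2325/(50176*(x - 1)) + 13/(896*(x - 1)**2) - 10033/(16896*(x - 5)).
Integrate each term; A/(x−a) gives A·log|x−a|; A/(x−a)² gives −A/(x−a).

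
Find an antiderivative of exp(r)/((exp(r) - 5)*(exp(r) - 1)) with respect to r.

Let u = e^r, du = e^r dr.
The integral becomes ∫ du/((u-5)(u-1)); decompose into partial fractions.

log(exp(r) - 5)/4 - log(exp(r) - 1)/4 + C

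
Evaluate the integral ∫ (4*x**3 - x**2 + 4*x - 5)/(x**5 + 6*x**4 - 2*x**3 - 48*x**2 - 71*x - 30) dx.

Factor the denominator: (x - 3)*(x + 1)**2*(x + 2)*(x + 5).
Partial-fraction decomposition: -275/(192*(x + 5)) + 49/(15*(x + 2)) - 2/(x + 1) + 7/(8*(x + 1)**2) + 53/(320*(x - 3)).
Integrate each term; A/(x−a) gives A·log|x−a|; A/(x−a)² gives −A/(x−a).

53*log(x - 3)/320 - 2*log(x + 1) + 49*log(x + 2)/15 - 275*log(x + 5)/192 - 7/(8*x + 8) + C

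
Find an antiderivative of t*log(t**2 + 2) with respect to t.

Let u = t**2 + 2, so du = (2*t) dt.
The integral becomes (1/2)·∫ log(u) du; integrate by parts with u′=log(u), dv′=du.

t**2*log(t**2 + 2)/2 - t**2/2 + log(t**2 + 2) + C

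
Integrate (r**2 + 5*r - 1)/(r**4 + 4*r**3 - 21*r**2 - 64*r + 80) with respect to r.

35*log(r - 4)/216 - log(r - 1)/18 - log(r + 4)/8 + log(r + 5)/54 + C

Factor the denominator: (r - 4)*(r - 1)*(r + 4)*(r + 5).
Partial-fraction decomposition: 1/(54*(r + 5)) - 1/(8*(r + 4)) - 1/(18*(r - 1)) + 35/(216*(r - 4)).
Integrate each term: A/(r−a) contributes A·log|r−a|.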